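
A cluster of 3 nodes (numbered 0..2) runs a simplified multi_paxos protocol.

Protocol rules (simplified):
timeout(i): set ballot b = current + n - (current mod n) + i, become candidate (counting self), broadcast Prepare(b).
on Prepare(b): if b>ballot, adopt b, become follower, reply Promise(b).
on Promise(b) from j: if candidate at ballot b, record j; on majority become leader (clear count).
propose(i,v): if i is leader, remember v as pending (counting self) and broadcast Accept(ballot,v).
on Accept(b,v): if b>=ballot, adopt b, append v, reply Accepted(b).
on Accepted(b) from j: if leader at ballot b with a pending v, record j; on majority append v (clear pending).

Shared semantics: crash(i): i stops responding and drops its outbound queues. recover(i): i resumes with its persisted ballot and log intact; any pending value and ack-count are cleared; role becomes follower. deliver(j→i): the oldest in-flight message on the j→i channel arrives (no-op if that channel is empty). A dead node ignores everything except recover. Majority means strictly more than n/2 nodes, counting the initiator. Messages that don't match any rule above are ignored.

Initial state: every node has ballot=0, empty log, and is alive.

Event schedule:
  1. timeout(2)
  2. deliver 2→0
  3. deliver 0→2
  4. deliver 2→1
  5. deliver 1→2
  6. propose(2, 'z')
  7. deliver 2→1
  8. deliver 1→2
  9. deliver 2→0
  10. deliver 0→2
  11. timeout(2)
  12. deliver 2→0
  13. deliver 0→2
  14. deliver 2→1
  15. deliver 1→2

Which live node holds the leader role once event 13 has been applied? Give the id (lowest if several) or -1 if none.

2

step 1 timeout(2): 2={cand,b=5,log=-}
step 2 deliver 2→0: 0={foll,b=5,log=-}
step 3 deliver 0→2: 2={lead,b=5,log=-}
step 4 deliver 2→1: 1={foll,b=5,log=-}
step 5 deliver 1→2: —
step 6 propose(2,'z'): —
step 7 deliver 2→1: 1={foll,b=5,log=z}
step 8 deliver 1→2: 2={lead,b=5,log=z}
step 9 deliver 2→0: 0={foll,b=5,log=z}
step 10 deliver 0→2: —
step 11 timeout(2): 2={cand,b=8,log=z}
step 12 deliver 2→0: 0={foll,b=8,log=z}
step 13 deliver 0→2: 2={lead,b=8,log=z}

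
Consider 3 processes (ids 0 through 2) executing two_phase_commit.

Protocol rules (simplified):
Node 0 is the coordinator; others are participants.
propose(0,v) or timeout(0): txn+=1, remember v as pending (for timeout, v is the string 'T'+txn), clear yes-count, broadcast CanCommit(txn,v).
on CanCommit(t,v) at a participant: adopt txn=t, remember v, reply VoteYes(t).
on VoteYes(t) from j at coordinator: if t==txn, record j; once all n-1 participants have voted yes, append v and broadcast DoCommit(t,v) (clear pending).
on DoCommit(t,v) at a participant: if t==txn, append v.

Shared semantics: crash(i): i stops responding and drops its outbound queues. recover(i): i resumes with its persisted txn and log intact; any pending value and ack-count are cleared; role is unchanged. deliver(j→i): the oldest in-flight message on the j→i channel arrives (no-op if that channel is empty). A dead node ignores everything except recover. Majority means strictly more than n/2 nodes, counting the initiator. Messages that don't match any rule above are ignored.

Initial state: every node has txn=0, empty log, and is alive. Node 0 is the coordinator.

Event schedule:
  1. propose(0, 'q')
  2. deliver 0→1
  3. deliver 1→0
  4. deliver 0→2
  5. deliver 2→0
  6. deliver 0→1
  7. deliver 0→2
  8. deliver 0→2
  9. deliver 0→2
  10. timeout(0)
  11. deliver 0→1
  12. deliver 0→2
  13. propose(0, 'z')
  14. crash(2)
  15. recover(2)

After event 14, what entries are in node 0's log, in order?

q

after 1 — propose(0,'q'): n0:coor/t1/[-]
after 2 — deliver 0→1: n1:part/t1/[-]
after 3 — deliver 1→0: ·
after 4 — deliver 0→2: n2:part/t1/[-]
after 5 — deliver 2→0: n0:coor/t1/[q]
after 6 — deliver 0→1: n1:part/t1/[q]
after 7 — deliver 0→2: n2:part/t1/[q]
after 8 — deliver 0→2: ·
after 9 — deliver 0→2: ·
after 10 — timeout(0): n0:coor/t2/[q]
after 11 — deliver 0→1: n1:part/t2/[q]
after 12 — deliver 0→2: n2:part/t2/[q]
after 13 — propose(0,'z'): n0:coor/t3/[q]
after 14 — crash(2): n2:✗part/t2/[q]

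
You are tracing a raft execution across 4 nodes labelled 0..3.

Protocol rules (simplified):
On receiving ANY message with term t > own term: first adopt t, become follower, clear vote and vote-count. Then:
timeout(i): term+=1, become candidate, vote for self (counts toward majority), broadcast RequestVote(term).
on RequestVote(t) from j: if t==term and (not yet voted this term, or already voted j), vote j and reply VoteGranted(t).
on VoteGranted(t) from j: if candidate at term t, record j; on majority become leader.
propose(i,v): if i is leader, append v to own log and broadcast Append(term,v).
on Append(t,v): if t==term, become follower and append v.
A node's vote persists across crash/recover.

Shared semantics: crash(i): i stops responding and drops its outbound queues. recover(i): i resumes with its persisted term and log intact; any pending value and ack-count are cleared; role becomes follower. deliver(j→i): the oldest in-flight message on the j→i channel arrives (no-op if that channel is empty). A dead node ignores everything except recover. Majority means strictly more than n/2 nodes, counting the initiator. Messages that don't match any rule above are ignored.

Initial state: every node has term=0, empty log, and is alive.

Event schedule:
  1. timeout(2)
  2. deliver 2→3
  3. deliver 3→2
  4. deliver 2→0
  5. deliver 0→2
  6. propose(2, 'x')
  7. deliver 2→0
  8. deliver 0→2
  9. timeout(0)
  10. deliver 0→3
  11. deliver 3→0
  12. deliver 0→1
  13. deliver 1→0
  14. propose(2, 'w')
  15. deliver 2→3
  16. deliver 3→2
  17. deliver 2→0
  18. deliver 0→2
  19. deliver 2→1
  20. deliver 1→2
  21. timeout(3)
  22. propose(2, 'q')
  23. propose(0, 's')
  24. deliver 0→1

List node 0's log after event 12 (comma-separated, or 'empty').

1. timeout(2):  <2:cand t1 ->
2. deliver 2→3:  <3:foll t1 ->
3. deliver 3→2:  nop
4. deliver 2→0:  <0:foll t1 ->
5. deliver 0→2:  <2:lead t1 ->
6. propose(2,'x'):  <2:lead t1 x>
7. deliver 2→0:  <0:foll t1 x>
8. deliver 0→2:  nop
9. timeout(0):  <0:cand t2 x>
10. deliver 0→3:  <3:foll t2 ->
11. deliver 3→0:  nop
12. deliver 0→1:  <1:foll t2 ->

x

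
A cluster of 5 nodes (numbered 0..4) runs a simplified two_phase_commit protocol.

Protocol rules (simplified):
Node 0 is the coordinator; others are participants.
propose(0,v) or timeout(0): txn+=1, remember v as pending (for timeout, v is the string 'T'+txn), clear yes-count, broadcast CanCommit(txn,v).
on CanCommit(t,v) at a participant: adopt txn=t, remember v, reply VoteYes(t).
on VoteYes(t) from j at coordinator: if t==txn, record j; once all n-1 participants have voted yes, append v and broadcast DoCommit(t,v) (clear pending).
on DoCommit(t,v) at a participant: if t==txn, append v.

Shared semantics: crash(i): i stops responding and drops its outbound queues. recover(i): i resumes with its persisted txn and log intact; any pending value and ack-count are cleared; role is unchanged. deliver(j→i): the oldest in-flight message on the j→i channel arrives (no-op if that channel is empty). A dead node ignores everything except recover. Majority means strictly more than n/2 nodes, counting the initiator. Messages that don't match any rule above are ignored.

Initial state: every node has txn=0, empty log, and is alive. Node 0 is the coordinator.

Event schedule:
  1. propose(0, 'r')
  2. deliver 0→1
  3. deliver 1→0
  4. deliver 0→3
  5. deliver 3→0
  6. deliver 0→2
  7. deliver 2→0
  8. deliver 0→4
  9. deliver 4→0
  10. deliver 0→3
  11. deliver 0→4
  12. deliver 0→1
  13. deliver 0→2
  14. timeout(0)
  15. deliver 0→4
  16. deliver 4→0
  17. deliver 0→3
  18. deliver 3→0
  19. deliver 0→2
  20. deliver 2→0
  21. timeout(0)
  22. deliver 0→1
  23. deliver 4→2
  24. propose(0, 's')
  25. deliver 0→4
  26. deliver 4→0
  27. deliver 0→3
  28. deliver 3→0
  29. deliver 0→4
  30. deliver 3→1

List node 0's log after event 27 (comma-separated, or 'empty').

e1 propose(0,'r'): 0[coor,t=1,-]
e2 deliver 0→1: 1[part,t=1,-]
e3 deliver 1→0: ·
e4 deliver 0→3: 3[part,t=1,-]
e5 deliver 3→0: ·
e6 deliver 0→2: 2[part,t=1,-]
e7 deliver 2→0: ·
e8 deliver 0→4: 4[part,t=1,-]
e9 deliver 4→0: 0[coor,t=1,r]
e10 deliver 0→3: 3[part,t=1,r]
e11 deliver 0→4: 4[part,t=1,r]
e12 deliver 0→1: 1[part,t=1,r]
e13 deliver 0→2: 2[part,t=1,r]
e14 timeout(0): 0[coor,t=2,r]
e15 deliver 0→4: 4[part,t=2,r]
e16 deliver 4→0: ·
e17 deliver 0→3: 3[part,t=2,r]
e18 deliver 3→0: ·
e19 deliver 0→2: 2[part,t=2,r]
e20 deliver 2→0: ·
e21 timeout(0): 0[coor,t=3,r]
e22 deliver 0→1: 1[part,t=2,r]
e23 deliver 4→2: ·
e24 propose(0,'s'): 0[coor,t=4,r]
e25 deliver 0→4: 4[part,t=3,r]
e26 deliver 4→0: ·
e27 deliver 0→3: 3[part,t=3,r]

r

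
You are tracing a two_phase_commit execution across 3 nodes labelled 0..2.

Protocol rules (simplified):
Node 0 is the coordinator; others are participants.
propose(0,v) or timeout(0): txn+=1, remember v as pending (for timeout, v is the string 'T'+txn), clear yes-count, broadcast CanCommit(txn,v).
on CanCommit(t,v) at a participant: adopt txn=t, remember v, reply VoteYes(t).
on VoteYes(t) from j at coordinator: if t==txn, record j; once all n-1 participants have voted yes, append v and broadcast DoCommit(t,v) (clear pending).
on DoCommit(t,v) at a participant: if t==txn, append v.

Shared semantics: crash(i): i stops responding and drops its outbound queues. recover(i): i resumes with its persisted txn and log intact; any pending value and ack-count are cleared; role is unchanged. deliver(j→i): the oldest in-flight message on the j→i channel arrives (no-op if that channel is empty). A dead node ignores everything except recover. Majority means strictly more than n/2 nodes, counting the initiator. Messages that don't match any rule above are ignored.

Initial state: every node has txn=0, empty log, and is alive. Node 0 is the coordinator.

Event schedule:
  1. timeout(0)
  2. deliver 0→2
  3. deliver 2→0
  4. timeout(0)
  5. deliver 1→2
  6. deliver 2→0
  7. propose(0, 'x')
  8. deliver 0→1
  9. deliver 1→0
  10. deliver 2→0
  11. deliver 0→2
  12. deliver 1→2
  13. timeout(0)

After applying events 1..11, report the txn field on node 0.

step 1 timeout(0): 0={coor,t=1,log=-}
step 2 deliver 0→2: 2={part,t=1,log=-}
step 3 deliver 2→0: —
step 4 timeout(0): 0={coor,t=2,log=-}
step 5 deliver 1→2: —
step 6 deliver 2→0: —
step 7 propose(0,'x'): 0={coor,t=3,log=-}
step 8 deliver 0→1: 1={part,t=1,log=-}
step 9 deliver 1→0: —
step 10 deliver 2→0: —
step 11 deliver 0→2: 2={part,t=2,log=-}

3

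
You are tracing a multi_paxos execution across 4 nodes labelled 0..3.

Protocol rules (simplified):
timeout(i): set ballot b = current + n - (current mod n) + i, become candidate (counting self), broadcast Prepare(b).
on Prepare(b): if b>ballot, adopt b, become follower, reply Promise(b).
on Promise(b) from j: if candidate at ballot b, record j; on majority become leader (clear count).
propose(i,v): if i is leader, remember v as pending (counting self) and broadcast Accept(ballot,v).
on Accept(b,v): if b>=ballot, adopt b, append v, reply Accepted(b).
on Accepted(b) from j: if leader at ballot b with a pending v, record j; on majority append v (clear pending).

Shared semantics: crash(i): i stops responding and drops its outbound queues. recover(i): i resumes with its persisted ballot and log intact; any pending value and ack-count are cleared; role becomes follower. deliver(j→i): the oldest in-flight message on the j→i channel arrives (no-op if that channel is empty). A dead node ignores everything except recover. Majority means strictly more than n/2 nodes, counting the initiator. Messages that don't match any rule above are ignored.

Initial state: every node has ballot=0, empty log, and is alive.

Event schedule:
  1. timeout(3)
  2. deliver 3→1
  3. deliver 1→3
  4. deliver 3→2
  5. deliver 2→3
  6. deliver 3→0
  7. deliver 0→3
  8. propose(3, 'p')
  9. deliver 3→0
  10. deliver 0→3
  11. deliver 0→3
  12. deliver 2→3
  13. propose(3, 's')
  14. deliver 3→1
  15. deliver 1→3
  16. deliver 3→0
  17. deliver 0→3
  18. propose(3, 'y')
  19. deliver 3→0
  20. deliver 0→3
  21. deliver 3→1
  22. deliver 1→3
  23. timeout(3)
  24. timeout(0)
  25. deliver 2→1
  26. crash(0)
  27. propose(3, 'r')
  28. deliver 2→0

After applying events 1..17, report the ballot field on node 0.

7

after 1 — timeout(3): n3:cand/b7/[-]
after 2 — deliver 3→1: n1:foll/b7/[-]
after 3 — deliver 1→3: ·
after 4 — deliver 3→2: n2:foll/b7/[-]
after 5 — deliver 2→3: n3:lead/b7/[-]
after 6 — deliver 3→0: n0:foll/b7/[-]
after 7 — deliver 0→3: ·
after 8 — propose(3,'p'): ·
after 9 — deliver 3→0: n0:foll/b7/[p]
after 10 — deliver 0→3: ·
after 11 — deliver 0→3: ·
after 12 — deliver 2→3: ·
after 13 — propose(3,'s'): ·
after 14 — deliver 3→1: n1:foll/b7/[p]
after 15 — deliver 1→3: ·
after 16 — deliver 3→0: n0:foll/b7/[p,s]
after 17 — deliver 0→3: n3:lead/b7/[s]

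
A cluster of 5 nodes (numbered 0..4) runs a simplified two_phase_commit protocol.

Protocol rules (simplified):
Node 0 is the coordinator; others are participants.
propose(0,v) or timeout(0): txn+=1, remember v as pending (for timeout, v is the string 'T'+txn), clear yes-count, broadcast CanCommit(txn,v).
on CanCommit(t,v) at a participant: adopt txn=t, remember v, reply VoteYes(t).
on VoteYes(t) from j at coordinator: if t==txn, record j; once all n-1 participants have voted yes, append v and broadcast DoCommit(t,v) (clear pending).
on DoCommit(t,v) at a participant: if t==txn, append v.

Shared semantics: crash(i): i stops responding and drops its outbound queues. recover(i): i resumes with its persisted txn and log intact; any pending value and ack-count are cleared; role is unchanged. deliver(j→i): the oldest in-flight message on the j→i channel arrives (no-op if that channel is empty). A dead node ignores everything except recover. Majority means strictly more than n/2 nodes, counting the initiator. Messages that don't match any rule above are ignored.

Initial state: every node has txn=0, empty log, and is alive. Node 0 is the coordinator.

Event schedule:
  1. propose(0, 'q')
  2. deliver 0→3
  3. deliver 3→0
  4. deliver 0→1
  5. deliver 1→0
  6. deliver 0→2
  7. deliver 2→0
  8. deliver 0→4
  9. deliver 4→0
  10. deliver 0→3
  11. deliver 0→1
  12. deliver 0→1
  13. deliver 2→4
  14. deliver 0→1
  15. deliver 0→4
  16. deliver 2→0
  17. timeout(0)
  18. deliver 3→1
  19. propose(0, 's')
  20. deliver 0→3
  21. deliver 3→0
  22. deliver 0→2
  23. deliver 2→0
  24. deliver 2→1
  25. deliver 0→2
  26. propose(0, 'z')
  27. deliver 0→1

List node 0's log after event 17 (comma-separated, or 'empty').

1. propose(0,'q'):  <0:coor t1 ->
2. deliver 0→3:  <3:part t1 ->
3. deliver 3→0:  nop
4. deliver 0→1:  <1:part t1 ->
5. deliver 1→0:  nop
6. deliver 0→2:  <2:part t1 ->
7. deliver 2→0:  nop
8. deliver 0→4:  <4:part t1 ->
9. deliver 4→0:  <0:coor t1 q>
10. deliver 0→3:  <3:part t1 q>
11. deliver 0→1:  <1:part t1 q>
12. deliver 0→1:  nop
13. deliver 2→4:  nop
14. deliver 0→1:  nop
15. deliver 0→4:  <4:part t1 q>
16. deliver 2→0:  nop
17. timeout(0):  <0:coor t2 q>

q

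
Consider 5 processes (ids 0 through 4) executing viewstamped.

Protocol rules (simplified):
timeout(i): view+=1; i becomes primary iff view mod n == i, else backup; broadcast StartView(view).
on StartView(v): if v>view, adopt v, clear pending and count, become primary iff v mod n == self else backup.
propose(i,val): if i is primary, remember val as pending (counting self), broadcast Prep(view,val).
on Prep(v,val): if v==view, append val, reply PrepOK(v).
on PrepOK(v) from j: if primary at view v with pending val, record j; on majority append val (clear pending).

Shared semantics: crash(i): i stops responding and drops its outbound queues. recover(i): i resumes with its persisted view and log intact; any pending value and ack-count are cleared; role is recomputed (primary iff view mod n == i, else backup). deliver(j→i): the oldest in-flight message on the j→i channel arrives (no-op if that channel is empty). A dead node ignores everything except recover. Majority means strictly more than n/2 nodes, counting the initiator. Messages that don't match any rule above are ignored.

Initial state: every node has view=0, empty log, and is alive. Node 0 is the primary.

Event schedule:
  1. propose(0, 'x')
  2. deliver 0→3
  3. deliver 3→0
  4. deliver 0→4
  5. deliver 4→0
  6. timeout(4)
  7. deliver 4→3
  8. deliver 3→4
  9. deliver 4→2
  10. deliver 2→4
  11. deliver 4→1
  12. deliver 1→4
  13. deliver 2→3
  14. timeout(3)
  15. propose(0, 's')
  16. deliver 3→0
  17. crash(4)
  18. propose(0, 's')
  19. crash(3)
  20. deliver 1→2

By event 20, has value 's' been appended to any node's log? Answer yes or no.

no

1. propose(0,'x'):  nop
2. deliver 0→3:  <3:back v0 x>
3. deliver 3→0:  nop
4. deliver 0→4:  <4:back v0 x>
5. deliver 4→0:  <0:prim v0 x>
6. timeout(4):  <4:back v1 x>
7. deliver 4→3:  <3:back v1 x>
8. deliver 3→4:  nop
9. deliver 4→2:  <2:back v1 ->
10. deliver 2→4:  nop
11. deliver 4→1:  <1:prim v1 ->
12. deliver 1→4:  nop
13. deliver 2→3:  nop
14. timeout(3):  <3:back v2 x>
15. propose(0,'s'):  nop
16. deliver 3→0:  <0:back v2 x>
17. crash(4):  <4:✗back v1 x>
18. propose(0,'s'):  nop
19. crash(3):  <3:✗back v2 x>
20. deliver 1→2:  nop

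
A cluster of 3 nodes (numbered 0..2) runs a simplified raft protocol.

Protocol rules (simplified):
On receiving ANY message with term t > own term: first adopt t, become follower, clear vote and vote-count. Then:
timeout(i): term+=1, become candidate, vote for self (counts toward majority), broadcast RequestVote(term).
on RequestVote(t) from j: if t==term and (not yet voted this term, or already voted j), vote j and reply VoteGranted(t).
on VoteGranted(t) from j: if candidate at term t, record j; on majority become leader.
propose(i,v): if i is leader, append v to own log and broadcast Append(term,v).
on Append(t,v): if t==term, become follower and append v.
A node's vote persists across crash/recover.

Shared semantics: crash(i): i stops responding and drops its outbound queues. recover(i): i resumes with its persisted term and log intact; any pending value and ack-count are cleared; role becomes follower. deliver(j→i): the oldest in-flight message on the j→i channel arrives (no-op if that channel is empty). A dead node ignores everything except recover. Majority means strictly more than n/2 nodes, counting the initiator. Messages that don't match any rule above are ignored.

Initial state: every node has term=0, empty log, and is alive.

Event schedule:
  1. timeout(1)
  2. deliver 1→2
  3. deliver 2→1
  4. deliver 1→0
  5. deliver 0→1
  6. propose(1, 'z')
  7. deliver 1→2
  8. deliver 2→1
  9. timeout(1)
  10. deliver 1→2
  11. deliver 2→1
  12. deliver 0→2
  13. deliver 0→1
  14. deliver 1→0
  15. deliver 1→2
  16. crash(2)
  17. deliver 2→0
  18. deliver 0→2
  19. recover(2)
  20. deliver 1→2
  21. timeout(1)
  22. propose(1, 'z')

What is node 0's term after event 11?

[1] timeout(1) → N1(cand t1 [-])
[2] deliver 1→2 → N2(foll t1 [-])
[3] deliver 2→1 → N1(lead t1 [-])
[4] deliver 1→0 → N0(foll t1 [-])
[5] deliver 0→1 → ∅
[6] propose(1,'z') → N1(lead t1 [z])
[7] deliver 1→2 → N2(foll t1 [z])
[8] deliver 2→1 → ∅
[9] timeout(1) → N1(cand t2 [z])
[10] deliver 1→2 → N2(foll t2 [z])
[11] deliver 2→1 → N1(lead t2 [z])

1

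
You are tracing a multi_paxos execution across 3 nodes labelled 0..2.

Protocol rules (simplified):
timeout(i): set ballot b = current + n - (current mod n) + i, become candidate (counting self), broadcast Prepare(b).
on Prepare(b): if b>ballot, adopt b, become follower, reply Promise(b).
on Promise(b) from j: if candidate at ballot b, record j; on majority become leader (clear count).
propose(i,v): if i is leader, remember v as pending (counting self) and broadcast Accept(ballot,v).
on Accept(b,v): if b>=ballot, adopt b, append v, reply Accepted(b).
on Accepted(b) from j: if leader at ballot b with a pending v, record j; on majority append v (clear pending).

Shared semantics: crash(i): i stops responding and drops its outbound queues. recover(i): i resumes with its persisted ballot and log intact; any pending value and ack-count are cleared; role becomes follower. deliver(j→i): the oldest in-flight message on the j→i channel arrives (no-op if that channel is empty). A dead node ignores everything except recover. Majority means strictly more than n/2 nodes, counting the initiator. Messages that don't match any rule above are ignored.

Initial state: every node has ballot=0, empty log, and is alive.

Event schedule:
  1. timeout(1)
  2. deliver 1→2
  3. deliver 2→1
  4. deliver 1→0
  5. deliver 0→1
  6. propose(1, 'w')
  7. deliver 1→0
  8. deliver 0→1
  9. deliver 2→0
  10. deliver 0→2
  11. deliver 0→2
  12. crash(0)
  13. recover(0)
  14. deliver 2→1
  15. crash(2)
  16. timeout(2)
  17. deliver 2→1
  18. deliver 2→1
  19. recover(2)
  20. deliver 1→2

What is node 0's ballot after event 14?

step 1 timeout(1): 1={cand,b=4,log=-}
step 2 deliver 1→2: 2={foll,b=4,log=-}
step 3 deliver 2→1: 1={lead,b=4,log=-}
step 4 deliver 1→0: 0={foll,b=4,log=-}
step 5 deliver 0→1: —
step 6 propose(1,'w'): —
step 7 deliver 1→0: 0={foll,b=4,log=w}
step 8 deliver 0→1: 1={lead,b=4,log=w}
step 9 deliver 2→0: —
step 10 deliver 0→2: —
step 11 deliver 0→2: —
step 12 crash(0): 0={✗foll,b=4,log=w}
step 13 recover(0): 0={foll,b=4,log=w}
step 14 deliver 2→1: —

4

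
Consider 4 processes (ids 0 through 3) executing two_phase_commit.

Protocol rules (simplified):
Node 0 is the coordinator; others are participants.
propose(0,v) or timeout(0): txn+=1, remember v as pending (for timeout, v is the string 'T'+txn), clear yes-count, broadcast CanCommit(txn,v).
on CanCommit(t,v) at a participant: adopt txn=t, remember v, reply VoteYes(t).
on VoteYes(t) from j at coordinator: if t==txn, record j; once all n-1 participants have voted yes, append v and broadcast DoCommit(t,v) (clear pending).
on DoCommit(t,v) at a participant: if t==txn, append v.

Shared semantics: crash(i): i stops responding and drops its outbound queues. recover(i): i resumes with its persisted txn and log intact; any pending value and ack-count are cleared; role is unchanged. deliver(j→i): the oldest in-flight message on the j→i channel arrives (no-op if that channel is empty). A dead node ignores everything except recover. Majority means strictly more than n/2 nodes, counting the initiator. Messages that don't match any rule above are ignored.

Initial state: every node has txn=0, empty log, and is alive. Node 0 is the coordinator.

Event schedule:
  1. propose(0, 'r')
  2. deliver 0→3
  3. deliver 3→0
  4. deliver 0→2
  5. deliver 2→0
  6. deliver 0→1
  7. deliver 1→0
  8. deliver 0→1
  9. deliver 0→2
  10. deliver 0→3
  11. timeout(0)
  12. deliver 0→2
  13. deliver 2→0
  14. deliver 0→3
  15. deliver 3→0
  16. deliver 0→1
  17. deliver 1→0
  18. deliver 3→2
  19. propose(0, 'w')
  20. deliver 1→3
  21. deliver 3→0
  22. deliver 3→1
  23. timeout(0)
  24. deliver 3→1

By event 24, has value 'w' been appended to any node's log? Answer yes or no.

no

1. propose(0,'r'):  <0:coor t1 ->
2. deliver 0→3:  <3:part t1 ->
3. deliver 3→0:  nop
4. deliver 0→2:  <2:part t1 ->
5. deliver 2→0:  nop
6. deliver 0→1:  <1:part t1 ->
7. deliver 1→0:  <0:coor t1 r>
8. deliver 0→1:  <1:part t1 r>
9. deliver 0→2:  <2:part t1 r>
10. deliver 0→3:  <3:part t1 r>
11. timeout(0):  <0:coor t2 r>
12. deliver 0→2:  <2:part t2 r>
13. deliver 2→0:  nop
14. deliver 0→3:  <3:part t2 r>
15. deliver 3→0:  nop
16. deliver 0→1:  <1:part t2 r>
17. deliver 1→0:  <0:coor t2 r,T2>
18. deliver 3→2:  nop
19. propose(0,'w'):  <0:coor t3 r,T2>
20. deliver 1→3:  nop
21. deliver 3→0:  nop
22. deliver 3→1:  nop
23. timeout(0):  <0:coor t4 r,T2>
24. deliver 3→1:  nop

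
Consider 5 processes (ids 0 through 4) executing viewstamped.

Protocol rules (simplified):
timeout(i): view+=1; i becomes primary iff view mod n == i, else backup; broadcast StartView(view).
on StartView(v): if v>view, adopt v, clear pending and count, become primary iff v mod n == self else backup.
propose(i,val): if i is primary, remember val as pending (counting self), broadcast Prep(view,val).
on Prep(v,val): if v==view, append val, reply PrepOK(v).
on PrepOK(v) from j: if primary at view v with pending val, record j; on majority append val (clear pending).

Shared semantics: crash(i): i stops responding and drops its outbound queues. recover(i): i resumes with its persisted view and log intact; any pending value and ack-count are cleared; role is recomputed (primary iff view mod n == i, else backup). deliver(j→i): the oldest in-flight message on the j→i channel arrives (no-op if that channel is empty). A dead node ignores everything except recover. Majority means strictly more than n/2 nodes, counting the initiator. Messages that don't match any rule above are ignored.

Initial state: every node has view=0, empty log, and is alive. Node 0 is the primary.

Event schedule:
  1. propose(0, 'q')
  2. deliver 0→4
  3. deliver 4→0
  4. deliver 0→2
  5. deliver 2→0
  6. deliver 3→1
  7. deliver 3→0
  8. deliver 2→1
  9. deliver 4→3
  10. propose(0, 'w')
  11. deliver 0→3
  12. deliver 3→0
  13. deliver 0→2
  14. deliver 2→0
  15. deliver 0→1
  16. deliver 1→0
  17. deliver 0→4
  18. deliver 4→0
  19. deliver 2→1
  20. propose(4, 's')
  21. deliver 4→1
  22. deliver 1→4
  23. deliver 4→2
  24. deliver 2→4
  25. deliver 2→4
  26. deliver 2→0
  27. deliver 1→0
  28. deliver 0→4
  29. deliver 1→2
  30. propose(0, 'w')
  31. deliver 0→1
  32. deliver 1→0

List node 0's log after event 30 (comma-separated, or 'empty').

e1 propose(0,'q'): ·
e2 deliver 0→4: 4[back,v=0,q]
e3 deliver 4→0: ·
e4 deliver 0→2: 2[back,v=0,q]
e5 deliver 2→0: 0[prim,v=0,q]
e6 deliver 3→1: ·
e7 deliver 3→0: ·
e8 deliver 2→1: ·
e9 deliver 4→3: ·
e10 propose(0,'w'): ·
e11 deliver 0→3: 3[back,v=0,q]
e12 deliver 3→0: ·
e13 deliver 0→2: 2[back,v=0,q,w]
e14 deliver 2→0: 0[prim,v=0,q,w]
e15 deliver 0→1: 1[back,v=0,q]
e16 deliver 1→0: ·
e17 deliver 0→4: 4[back,v=0,q,w]
e18 deliver 4→0: ·
e19 deliver 2→1: ·
e20 propose(4,'s'): ·
e21 deliver 4→1: ·
e22 deliver 1→4: ·
e23 deliver 4→2: ·
e24 deliver 2→4: ·
e25 deliver 2→4: ·
e26 deliver 2→0: ·
e27 deliver 1→0: ·
e28 deliver 0→4: ·
e29 deliver 1→2: ·
e30 propose(0,'w'): ·

q,w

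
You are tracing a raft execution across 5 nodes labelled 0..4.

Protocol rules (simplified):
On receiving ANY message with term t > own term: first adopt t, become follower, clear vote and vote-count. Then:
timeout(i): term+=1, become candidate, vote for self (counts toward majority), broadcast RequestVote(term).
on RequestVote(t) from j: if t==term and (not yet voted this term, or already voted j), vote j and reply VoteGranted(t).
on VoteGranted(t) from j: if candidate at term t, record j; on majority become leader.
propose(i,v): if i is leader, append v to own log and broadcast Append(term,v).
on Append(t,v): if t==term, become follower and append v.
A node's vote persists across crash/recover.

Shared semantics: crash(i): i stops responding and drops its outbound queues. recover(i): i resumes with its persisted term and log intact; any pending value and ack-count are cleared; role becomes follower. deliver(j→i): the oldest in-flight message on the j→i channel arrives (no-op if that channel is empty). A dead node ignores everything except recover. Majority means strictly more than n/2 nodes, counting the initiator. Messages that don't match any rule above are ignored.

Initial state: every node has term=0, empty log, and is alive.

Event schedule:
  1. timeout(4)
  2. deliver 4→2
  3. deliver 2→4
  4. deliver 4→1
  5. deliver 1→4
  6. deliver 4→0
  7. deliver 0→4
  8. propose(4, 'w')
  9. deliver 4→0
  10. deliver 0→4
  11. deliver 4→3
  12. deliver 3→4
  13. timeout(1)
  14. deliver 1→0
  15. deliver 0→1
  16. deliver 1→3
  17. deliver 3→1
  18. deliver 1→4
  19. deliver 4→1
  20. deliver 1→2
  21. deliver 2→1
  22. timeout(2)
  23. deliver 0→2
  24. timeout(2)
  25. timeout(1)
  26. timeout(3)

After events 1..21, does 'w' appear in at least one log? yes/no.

after 1 — timeout(4): n4:cand/t1/[-]
after 2 — deliver 4→2: n2:foll/t1/[-]
after 3 — deliver 2→4: ·
after 4 — deliver 4→1: n1:foll/t1/[-]
after 5 — deliver 1→4: n4:lead/t1/[-]
after 6 — deliver 4→0: n0:foll/t1/[-]
after 7 — deliver 0→4: ·
after 8 — propose(4,'w'): n4:lead/t1/[w]
after 9 — deliver 4→0: n0:foll/t1/[w]
after 10 — deliver 0→4: ·
after 11 — deliver 4→3: n3:foll/t1/[-]
after 12 — deliver 3→4: ·
after 13 — timeout(1): n1:cand/t2/[-]
after 14 — deliver 1→0: n0:foll/t2/[w]
after 15 — deliver 0→1: ·
after 16 — deliver 1→3: n3:foll/t2/[-]
after 17 — deliver 3→1: n1:lead/t2/[-]
after 18 — deliver 1→4: n4:foll/t2/[w]
after 19 — deliver 4→1: ·
after 20 — deliver 1→2: n2:foll/t2/[-]
after 21 — deliver 2→1: ·

yes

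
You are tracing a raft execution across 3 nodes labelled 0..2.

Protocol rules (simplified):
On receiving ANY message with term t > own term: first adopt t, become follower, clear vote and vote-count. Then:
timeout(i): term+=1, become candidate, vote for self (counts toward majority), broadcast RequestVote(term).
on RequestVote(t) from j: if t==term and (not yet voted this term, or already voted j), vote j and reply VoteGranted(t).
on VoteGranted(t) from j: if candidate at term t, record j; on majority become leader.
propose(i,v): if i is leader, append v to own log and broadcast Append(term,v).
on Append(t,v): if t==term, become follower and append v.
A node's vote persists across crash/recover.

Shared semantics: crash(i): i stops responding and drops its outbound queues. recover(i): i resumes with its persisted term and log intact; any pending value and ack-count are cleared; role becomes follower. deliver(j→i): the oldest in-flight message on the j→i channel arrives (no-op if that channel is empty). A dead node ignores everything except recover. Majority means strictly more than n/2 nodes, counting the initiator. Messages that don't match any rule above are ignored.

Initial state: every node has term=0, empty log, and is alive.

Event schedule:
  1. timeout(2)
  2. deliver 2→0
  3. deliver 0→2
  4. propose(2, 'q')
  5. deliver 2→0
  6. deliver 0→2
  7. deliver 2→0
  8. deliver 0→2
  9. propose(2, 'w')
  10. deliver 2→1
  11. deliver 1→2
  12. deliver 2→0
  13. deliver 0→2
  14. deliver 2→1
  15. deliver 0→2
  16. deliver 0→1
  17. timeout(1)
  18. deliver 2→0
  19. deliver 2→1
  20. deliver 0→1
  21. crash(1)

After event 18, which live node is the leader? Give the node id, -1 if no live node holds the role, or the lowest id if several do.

after 1 — timeout(2): n2:cand/t1/[-]
after 2 — deliver 2→0: n0:foll/t1/[-]
after 3 — deliver 0→2: n2:lead/t1/[-]
after 4 — propose(2,'q'): n2:lead/t1/[q]
after 5 — deliver 2→0: n0:foll/t1/[q]
after 6 — deliver 0→2: ·
after 7 — deliver 2→0: ·
after 8 — deliver 0→2: ·
after 9 — propose(2,'w'): n2:lead/t1/[q,w]
after 10 — deliver 2→1: n1:foll/t1/[-]
after 11 — deliver 1→2: ·
after 12 — deliver 2→0: n0:foll/t1/[q,w]
after 13 — deliver 0→2: ·
after 14 — deliver 2→1: n1:foll/t1/[q]
after 15 — deliver 0→2: ·
after 16 — deliver 0→1: ·
after 17 — timeout(1): n1:cand/t2/[q]
after 18 — deliver 2→0: ·

2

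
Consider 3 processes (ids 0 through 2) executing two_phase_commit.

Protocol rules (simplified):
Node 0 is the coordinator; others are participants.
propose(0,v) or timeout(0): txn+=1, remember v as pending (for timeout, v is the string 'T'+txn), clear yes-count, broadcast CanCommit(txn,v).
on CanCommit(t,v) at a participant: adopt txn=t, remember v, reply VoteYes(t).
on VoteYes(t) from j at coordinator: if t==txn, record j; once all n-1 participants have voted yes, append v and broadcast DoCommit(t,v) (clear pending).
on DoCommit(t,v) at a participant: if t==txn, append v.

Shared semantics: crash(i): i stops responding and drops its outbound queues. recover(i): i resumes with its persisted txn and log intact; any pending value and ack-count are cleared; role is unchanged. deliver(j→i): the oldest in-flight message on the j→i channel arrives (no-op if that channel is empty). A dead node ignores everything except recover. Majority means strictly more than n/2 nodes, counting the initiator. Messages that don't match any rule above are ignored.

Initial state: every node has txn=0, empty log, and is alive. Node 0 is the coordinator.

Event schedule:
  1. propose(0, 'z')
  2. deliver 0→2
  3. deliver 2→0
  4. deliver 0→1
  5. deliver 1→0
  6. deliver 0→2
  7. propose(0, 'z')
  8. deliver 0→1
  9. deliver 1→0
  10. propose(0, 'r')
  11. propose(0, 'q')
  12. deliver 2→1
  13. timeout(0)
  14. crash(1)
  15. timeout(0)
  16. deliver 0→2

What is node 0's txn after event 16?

6

[1] propose(0,'z') → N0(coor t1 [-])
[2] deliver 0→2 → N2(part t1 [-])
[3] deliver 2→0 → ∅
[4] deliver 0→1 → N1(part t1 [-])
[5] deliver 1→0 → N0(coor t1 [z])
[6] deliver 0→2 → N2(part t1 [z])
[7] propose(0,'z') → N0(coor t2 [z])
[8] deliver 0→1 → N1(part t1 [z])
[9] deliver 1→0 → ∅
[10] propose(0,'r') → N0(coor t3 [z])
[11] propose(0,'q') → N0(coor t4 [z])
[12] deliver 2→1 → ∅
[13] timeout(0) → N0(coor t5 [z])
[14] crash(1) → N1(✗part t1 [z])
[15] timeout(0) → N0(coor t6 [z])
[16] deliver 0→2 → N2(part t2 [z])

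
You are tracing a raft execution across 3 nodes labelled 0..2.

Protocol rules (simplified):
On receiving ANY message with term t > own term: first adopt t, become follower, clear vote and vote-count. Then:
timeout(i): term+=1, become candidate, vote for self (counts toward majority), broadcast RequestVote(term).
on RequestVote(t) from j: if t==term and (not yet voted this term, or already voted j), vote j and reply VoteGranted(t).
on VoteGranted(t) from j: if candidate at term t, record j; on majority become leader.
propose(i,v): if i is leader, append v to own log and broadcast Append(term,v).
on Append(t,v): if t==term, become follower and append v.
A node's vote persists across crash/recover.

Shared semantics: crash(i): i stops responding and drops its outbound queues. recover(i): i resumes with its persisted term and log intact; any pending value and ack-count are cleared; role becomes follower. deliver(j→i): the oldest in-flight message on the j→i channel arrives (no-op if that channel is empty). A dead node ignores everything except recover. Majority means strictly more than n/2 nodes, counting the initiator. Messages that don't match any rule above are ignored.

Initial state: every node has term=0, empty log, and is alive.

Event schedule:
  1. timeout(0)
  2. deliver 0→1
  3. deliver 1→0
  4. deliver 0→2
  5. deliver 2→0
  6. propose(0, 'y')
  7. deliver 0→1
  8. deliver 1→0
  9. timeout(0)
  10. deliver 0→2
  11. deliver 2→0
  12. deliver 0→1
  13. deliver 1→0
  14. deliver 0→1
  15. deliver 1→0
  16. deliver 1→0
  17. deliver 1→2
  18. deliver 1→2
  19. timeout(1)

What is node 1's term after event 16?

2

step 1 timeout(0): 0={cand,t=1,log=-}
step 2 deliver 0→1: 1={foll,t=1,log=-}
step 3 deliver 1→0: 0={lead,t=1,log=-}
step 4 deliver 0→2: 2={foll,t=1,log=-}
step 5 deliver 2→0: —
step 6 propose(0,'y'): 0={lead,t=1,log=y}
step 7 deliver 0→1: 1={foll,t=1,log=y}
step 8 deliver 1→0: —
step 9 timeout(0): 0={cand,t=2,log=y}
step 10 deliver 0→2: 2={foll,t=1,log=y}
step 11 deliver 2→0: —
step 12 deliver 0→1: 1={foll,t=2,log=y}
step 13 deliver 1→0: 0={lead,t=2,log=y}
step 14 deliver 0→1: —
step 15 deliver 1→0: —
step 16 deliver 1→0: —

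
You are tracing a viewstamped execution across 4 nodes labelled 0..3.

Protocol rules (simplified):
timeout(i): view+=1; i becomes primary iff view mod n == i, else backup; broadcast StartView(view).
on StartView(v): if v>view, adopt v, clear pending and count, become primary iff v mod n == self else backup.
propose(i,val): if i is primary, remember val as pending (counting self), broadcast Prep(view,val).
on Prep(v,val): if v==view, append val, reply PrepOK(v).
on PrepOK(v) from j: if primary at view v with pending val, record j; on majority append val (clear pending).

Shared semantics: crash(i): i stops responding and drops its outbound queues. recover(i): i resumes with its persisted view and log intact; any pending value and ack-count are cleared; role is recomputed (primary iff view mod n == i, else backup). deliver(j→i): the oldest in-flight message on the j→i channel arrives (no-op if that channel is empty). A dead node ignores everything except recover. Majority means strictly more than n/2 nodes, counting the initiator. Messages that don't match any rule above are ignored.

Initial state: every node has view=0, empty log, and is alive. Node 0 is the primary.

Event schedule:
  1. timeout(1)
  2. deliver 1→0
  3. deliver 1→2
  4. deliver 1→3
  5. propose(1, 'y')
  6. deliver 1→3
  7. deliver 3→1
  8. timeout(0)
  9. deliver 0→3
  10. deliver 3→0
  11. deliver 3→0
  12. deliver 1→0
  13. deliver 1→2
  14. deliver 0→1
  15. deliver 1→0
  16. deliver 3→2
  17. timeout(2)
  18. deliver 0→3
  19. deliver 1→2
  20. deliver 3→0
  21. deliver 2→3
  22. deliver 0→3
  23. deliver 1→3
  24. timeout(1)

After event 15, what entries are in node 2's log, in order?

y

1. timeout(1):  <1:prim v1 ->
2. deliver 1→0:  <0:back v1 ->
3. deliver 1→2:  <2:back v1 ->
4. deliver 1→3:  <3:back v1 ->
5. propose(1,'y'):  nop
6. deliver 1→3:  <3:back v1 y>
7. deliver 3→1:  nop
8. timeout(0):  <0:back v2 ->
9. deliver 0→3:  <3:back v2 y>
10. deliver 3→0:  nop
11. deliver 3→0:  nop
12. deliver 1→0:  nop
13. deliver 1→2:  <2:back v1 y>
14. deliver 0→1:  <1:back v2 ->
15. deliver 1→0:  nop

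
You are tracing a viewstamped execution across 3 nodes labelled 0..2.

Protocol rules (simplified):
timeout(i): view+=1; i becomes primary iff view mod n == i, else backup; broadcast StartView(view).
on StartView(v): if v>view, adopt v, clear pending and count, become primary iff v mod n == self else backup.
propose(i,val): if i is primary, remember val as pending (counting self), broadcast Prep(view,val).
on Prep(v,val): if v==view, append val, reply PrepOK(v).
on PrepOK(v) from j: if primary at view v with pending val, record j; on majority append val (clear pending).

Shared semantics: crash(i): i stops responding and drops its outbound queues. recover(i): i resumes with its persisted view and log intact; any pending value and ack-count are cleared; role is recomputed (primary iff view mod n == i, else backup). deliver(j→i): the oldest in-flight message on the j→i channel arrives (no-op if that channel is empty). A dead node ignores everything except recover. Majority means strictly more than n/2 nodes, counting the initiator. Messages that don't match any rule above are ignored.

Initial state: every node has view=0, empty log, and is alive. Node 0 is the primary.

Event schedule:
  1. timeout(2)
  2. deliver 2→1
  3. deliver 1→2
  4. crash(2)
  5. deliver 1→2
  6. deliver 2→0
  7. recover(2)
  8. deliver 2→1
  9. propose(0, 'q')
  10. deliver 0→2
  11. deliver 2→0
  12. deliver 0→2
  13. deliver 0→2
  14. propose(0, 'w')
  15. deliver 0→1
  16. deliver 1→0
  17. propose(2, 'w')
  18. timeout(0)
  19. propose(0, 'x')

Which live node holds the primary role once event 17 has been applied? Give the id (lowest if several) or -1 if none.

e1 timeout(2): 2[back,v=1,-]
e2 deliver 2→1: 1[prim,v=1,-]
e3 deliver 1→2: ·
e4 crash(2): 2[✗back,v=1,-]
e5 deliver 1→2: ·
e6 deliver 2→0: ·
e7 recover(2): 2[back,v=1,-]
e8 deliver 2→1: ·
e9 propose(0,'q'): ·
e10 deliver 0→2: ·
e11 deliver 2→0: ·
e12 deliver 0→2: ·
e13 deliver 0→2: ·
e14 propose(0,'w'): ·
e15 deliver 0→1: ·
e16 deliver 1→0: ·
e17 propose(2,'w'): ·

0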